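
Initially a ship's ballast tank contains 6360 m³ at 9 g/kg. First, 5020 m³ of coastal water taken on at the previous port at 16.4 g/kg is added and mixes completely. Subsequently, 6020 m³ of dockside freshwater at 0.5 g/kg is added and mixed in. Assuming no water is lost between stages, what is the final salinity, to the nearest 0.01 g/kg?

8.19 g/kg

Total salt / total volume:
Initial salt = 6,360×9 = 57,240
After stage 1: salt = 57,240 + 5,020×16.4 = 139,568; volume = 11,380 m³; S = 12.264 g/kg
After stage 2: salt = 139,568 + 6,020×0.5 = 142,578; volume = 17,400 m³
S = 142,578 / 17,400 = 8.1941 g/kg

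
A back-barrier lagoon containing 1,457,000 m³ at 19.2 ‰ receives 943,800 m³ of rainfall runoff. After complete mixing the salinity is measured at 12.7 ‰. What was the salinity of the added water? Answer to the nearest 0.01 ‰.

2.67 ‰

Salt balance: 1,457,000×19.2 + 943,800×S = 2,400,800×12.7
27,974,400 + 943,800·S = 30,490,160
S = (30,490,160 − 27,974,400) / 943,800 = 2.6656 ‰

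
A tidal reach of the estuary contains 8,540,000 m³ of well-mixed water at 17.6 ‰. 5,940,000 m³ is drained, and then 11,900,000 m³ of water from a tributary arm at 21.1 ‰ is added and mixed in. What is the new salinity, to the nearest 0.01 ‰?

Remaining after removal: 2,600,000 m³ at 17.6 ‰ (salt = 45,760,000)
After addition: salt = 45,760,000 + 11,900,000×21.1 = 296,850,000; volume = 14,500,000 m³
S = 296,850,000 / 14,500,000 = 20.4724 ‰

20.47 ‰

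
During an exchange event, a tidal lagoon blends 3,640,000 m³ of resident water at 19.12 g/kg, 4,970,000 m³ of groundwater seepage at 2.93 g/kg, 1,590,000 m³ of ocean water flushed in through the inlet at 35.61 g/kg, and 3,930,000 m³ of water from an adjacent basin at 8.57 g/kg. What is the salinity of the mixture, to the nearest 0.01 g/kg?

Total salt / total volume:
salt = 3,640,000×19.12 + 4,970,000×2.93 + 1,590,000×35.61 + 3,930,000×8.57 = 69,596,800 + 14,562,100 + 56,619,900 + 33,680,100 = 174,458,900
volume = 3,640,000 + 4,970,000 + 1,590,000 + 3,930,000 = 14,130,000 m³
S = 174,458,900 / 14,130,000 = 12.3467 g/kg

12.35 g/kg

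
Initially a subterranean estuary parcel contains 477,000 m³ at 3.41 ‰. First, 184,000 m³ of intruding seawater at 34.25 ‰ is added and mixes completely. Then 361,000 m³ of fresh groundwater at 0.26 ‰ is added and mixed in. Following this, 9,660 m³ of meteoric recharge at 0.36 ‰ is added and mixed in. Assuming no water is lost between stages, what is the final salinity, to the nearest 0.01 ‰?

7.78 ‰

Salt balance:
Initial salt = 477,000×3.41 = 1,626,570
After stage 1: salt = 1,626,570 + 184,000×34.25 = 7,928,570; volume = 661,000 m³; S = 11.995 ‰
After stage 2: salt = 7,928,570 + 361,000×0.26 = 8,022,430; volume = 1,022,000 m³; S = 7.85 ‰
After stage 3: salt = 8,022,430 + 9,660×0.36 = 8,025,907.6; volume = 1,031,660 m³
S = 8,025,907.6 / 1,031,660 = 7.7796 ‰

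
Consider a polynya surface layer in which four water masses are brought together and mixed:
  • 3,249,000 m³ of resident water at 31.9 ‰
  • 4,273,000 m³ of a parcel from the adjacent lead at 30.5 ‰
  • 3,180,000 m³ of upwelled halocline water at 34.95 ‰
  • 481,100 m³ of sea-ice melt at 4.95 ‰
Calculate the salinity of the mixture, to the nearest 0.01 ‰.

31.07 ‰

Conserving salt mass:
salt = 3,249,000×31.9 + 4,273,000×30.5 + 3,180,000×34.95 + 481,100×4.95 = 103,643,100 + 130,326,500 + 111,141,000 + 2,381,445 = 347,492,045
volume = 3,249,000 + 4,273,000 + 3,180,000 + 481,100 = 11,183,100 m³
S = 347,492,045 / 11,183,100 = 31.073 ‰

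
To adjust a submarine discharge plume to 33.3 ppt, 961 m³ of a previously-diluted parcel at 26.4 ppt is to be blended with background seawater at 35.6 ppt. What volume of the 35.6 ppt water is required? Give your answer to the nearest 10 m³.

2880 m³

Salt balance: 961×26.4 + V×35.6 = (961+V)×33.3
25,370.4 + 35.6V = 32,001.3 + 33.3V
6,630.9 = 2.3V
V = 2,883 m³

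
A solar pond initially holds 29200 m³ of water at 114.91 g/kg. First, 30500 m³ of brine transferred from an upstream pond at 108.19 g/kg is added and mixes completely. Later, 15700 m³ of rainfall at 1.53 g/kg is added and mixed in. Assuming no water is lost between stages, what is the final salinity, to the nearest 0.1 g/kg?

Conserving salt mass:
Initial salt = 29,200×114.91 = 3,355,372
After stage 1: salt = 3,355,372 + 30,500×108.19 = 6,655,167; volume = 59,700 m³; S = 111.477 g/kg
After stage 2: salt = 6,655,167 + 15,700×1.53 = 6,679,188; volume = 75,400 m³
S = 6,679,188 / 75,400 = 88.5834 g/kg

88.6 g/kg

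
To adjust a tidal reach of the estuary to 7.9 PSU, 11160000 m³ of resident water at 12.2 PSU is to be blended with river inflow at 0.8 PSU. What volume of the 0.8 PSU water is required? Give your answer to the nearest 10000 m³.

6760000 m³

Salt balance: 11,160,000×12.2 + V×0.8 = (11,160,000+V)×7.9
136,152,000 + 0.8V = 88,164,000 + 7.9V
47,988,000 = 7.1V
V = 6,758,873.24 m³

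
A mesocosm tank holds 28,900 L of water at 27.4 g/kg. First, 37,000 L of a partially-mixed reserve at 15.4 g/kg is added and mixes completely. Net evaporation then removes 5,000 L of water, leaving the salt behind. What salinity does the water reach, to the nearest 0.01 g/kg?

After mixing: salt = 28,900×27.4 + 37,000×15.4 = 1,361,660; volume = 65,900 L
After evaporation: salt unchanged = 1,361,660; volume = 65,900 − 5,000 = 60,900 L
S = 1,361,660 / 60,900 = 22.3589 g/kg

22.36 g/kg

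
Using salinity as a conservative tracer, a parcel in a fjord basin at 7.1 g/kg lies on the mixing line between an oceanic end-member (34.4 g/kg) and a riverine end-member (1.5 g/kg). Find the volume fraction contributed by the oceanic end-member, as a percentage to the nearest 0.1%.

17.0%

Let g be the oceanic fraction. Salt balance per unit volume:
g×34.4 + (1−g)×1.5 = 7.1
g = (7.1 − 1.5) / (34.4 − 1.5) = 5.6/32.9 = 0.1702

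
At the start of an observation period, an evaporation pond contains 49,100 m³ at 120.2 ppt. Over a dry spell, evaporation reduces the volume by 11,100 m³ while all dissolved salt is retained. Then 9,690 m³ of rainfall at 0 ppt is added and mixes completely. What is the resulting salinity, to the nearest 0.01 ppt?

123.75 ppt

After evaporation: salt = 49,100×120.2 = 5,901,820; volume = 49,100 − 11,100 = 38,000 m³
After mixing: salt = 5,901,820 + 9,690×0 = 5,901,820; volume = 38,000 + 9,690 = 47,690 m³
S = 5,901,820 / 47,690 = 123.7538 ppt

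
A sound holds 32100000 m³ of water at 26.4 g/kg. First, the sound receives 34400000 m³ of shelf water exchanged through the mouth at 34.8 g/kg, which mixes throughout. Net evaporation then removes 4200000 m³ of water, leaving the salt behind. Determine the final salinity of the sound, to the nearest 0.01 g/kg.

After mixing: salt = 32,100,000×26.4 + 34,400,000×34.8 = 2,044,560,000; volume = 66,500,000 m³
After evaporation: salt unchanged = 2,044,560,000; volume = 66,500,000 − 4,200,000 = 62,300,000 m³
S = 2,044,560,000 / 62,300,000 = 32.818 g/kg

32.82 g/kg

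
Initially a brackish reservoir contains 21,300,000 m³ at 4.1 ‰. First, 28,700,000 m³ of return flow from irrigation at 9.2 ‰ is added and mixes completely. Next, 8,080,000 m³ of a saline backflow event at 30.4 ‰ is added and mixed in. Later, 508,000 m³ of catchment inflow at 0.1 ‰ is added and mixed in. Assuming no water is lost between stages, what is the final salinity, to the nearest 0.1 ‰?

Weighted by volume,
Initial salt = 21,300,000×4.1 = 87,330,000
After stage 1: salt = 87,330,000 + 28,700,000×9.2 = 351,370,000; volume = 50,000,000 m³; S = 7.027 ‰
After stage 2: salt = 351,370,000 + 8,080,000×30.4 = 597,002,000; volume = 58,080,000 m³; S = 10.279 ‰
After stage 3: salt = 597,002,000 + 508,000×0.1 = 597,052,800; volume = 58,588,000 m³
S = 597,052,800 / 58,588,000 = 10.1907 ‰

10.2 ‰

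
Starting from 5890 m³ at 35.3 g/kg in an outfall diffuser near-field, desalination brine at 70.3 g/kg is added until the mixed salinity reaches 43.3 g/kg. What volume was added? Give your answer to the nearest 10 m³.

Salt balance: 5,890×35.3 + V×70.3 = (5,890+V)×43.3
207,917 + 70.3V = 255,037 + 43.3V
47,120 = 27V
V = 1,745.19 m³

1750 m³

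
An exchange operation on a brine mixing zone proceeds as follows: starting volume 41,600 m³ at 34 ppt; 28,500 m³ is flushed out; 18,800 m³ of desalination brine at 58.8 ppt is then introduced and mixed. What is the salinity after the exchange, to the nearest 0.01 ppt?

Remaining after removal: 13,100 m³ at 34 ppt (salt = 445,400)
After addition: salt = 445,400 + 18,800×58.8 = 1,550,840; volume = 31,900 m³
S = 1,550,840 / 31,900 = 48.6157 ppt

48.62 ppt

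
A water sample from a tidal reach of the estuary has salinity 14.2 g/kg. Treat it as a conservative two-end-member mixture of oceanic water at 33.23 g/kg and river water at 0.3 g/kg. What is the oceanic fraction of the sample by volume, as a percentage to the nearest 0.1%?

Let g be the oceanic fraction. Salt balance per unit volume:
g×33.23 + (1−g)×0.3 = 14.2
g = (14.2 − 0.3) / (33.23 − 0.3) = 13.9/32.93 = 0.4221

42.2%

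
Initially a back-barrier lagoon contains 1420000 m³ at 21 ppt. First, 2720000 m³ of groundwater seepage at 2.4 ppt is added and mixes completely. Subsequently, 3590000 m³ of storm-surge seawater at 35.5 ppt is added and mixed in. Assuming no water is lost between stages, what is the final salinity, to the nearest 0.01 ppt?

21.19 ppt

By conservation of dissolved salt,
Initial salt = 1,420,000×21 = 29,820,000
After stage 1: salt = 29,820,000 + 2,720,000×2.4 = 36,348,000; volume = 4,140,000 m³; S = 8.78 ppt
After stage 2: salt = 36,348,000 + 3,590,000×35.5 = 163,793,000; volume = 7,730,000 m³
S = 163,793,000 / 7,730,000 = 21.1893 ppt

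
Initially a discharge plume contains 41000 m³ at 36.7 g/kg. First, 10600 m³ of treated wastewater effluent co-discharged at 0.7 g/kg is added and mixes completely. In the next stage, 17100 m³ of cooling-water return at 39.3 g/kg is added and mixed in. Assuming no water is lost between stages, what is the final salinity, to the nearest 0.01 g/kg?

31.79 g/kg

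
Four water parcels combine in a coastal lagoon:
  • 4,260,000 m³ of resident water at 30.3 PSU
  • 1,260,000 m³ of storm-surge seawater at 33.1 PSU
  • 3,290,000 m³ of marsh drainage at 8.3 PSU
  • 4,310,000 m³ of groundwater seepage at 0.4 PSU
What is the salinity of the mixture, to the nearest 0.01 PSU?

Conserving salt mass:
salt = 4,260,000×30.3 + 1,260,000×33.1 + 3,290,000×8.3 + 4,310,000×0.4 = 129,078,000 + 41,706,000 + 27,307,000 + 1,724,000 = 199,815,000
volume = 4,260,000 + 1,260,000 + 3,290,000 + 4,310,000 = 13,120,000 m³
S = 199,815,000 / 13,120,000 = 15.2298 PSU

15.23 PSU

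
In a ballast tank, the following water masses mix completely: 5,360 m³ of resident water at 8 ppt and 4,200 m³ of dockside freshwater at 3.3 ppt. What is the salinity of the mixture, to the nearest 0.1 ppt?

Total salt / total volume:
salt = 5,360×8 + 4,200×3.3 = 42,880 + 13,860 = 56,740
volume = 5,360 + 4,200 = 9,560 m³
S = 56,740 / 9,560 = 5.935 ppt

5.9 ppt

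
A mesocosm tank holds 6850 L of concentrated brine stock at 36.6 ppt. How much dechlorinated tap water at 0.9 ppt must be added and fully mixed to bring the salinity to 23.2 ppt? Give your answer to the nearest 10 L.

4120 L

Salt balance: 6,850×36.6 + V×0.9 = (6,850+V)×23.2
250,710 + 0.9V = 158,920 + 23.2V
91,790 = 22.3V
V = 4,116.14 L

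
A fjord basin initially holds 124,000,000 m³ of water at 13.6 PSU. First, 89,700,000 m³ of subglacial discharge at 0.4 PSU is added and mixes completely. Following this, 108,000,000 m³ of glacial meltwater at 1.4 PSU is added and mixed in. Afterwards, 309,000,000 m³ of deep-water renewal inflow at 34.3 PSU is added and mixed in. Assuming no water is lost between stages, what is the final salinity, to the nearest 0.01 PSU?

19.78 PSU

Total salt / total volume:
Initial salt = 124,000,000×13.6 = 1,686,400,000
After stage 1: salt = 1,686,400,000 + 89,700,000×0.4 = 1,722,280,000; volume = 213,700,000 m³; S = 8.059 PSU
After stage 2: salt = 1,722,280,000 + 108,000,000×1.4 = 1,873,480,000; volume = 321,700,000 m³; S = 5.824 PSU
After stage 3: salt = 1,873,480,000 + 309,000,000×34.3 = 12,472,180,000; volume = 630,700,000 m³
S = 12,472,180,000 / 630,700,000 = 19.7751 PSU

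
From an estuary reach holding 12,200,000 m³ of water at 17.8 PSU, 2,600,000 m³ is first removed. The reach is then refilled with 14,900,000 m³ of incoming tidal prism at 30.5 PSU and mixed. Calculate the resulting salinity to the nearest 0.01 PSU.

25.52 PSU

Remaining after removal: 9,600,000 m³ at 17.8 PSU (salt = 170,880,000)
After addition: salt = 170,880,000 + 14,900,000×30.5 = 625,330,000; volume = 24,500,000 m³
S = 625,330,000 / 24,500,000 = 25.5237 PSU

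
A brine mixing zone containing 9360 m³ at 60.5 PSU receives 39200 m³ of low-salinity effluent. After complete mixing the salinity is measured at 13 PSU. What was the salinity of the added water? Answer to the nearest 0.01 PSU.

1.66 PSU

Salt balance: 9,360×60.5 + 39,200×S = 48,560×13
566,280 + 39,200·S = 631,280
S = (631,280 − 566,280) / 39,200 = 1.6582 PSU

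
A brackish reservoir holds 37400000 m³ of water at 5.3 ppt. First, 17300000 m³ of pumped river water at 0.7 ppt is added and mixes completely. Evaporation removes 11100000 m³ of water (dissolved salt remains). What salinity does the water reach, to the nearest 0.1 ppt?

4.8 ppt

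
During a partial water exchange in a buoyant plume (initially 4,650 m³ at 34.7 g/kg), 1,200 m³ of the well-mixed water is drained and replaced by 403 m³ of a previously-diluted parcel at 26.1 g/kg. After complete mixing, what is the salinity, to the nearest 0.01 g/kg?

33.80 g/kg

Remaining after removal: 3,450 m³ at 34.7 g/kg (salt = 119,715)
After addition: salt = 119,715 + 403×26.1 = 130,233.3; volume = 3,853 m³
S = 130,233.3 / 3,853 = 33.8005 g/kg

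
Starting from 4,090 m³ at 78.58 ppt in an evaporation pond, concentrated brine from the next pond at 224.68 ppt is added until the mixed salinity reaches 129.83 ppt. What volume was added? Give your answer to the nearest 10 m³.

2210 m³

Salt balance: 4,090×78.58 + V×224.68 = (4,090+V)×129.83
321,392.2 + 224.68V = 531,004.7 + 129.83V
209,612.5 = 94.85V
V = 2,209.94 m³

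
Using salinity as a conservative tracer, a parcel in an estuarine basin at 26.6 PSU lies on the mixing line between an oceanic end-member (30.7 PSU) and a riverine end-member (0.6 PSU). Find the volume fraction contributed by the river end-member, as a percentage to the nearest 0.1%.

13.6%

Let f be the freshwater fraction. Salt balance per unit volume:
f×0.6 + (1−f)×30.7 = 26.6
f = (30.7 − 26.6) / (30.7 − 0.6) = 4.1/30.1 = 0.1362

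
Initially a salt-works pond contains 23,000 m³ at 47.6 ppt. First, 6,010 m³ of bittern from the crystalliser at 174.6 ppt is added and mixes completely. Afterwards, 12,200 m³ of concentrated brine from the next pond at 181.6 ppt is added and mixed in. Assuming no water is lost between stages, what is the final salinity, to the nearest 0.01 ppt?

105.79 ppt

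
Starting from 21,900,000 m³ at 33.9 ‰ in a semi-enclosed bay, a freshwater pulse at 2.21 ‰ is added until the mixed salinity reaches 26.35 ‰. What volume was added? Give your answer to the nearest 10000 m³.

Salt balance: 21,900,000×33.9 + V×2.21 = (21,900,000+V)×26.35
742,410,000 + 2.21V = 577,065,000 + 26.35V
165,345,000 = 24.14V
V = 6,849,420.05 m³

6850000 m³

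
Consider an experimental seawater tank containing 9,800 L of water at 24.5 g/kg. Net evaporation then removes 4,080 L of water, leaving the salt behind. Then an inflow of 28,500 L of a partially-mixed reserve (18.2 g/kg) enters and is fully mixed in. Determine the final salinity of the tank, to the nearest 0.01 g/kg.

22.17 g/kg

After evaporation: salt = 9,800×24.5 = 240,100; volume = 9,800 − 4,080 = 5,720 L
After mixing: salt = 240,100 + 28,500×18.2 = 758,800; volume = 5,720 + 28,500 = 34,220 L
S = 758,800 / 34,220 = 22.1742 g/kg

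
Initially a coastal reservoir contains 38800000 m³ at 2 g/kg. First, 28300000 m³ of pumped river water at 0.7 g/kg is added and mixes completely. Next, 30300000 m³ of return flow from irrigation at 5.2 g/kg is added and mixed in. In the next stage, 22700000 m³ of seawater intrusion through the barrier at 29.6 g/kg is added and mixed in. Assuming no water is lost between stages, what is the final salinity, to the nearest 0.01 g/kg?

7.72 g/kg

By conservation of dissolved salt,
Initial salt = 38,800,000×2 = 77,600,000
After stage 1: salt = 77,600,000 + 28,300,000×0.7 = 97,410,000; volume = 67,100,000 m³; S = 1.452 g/kg
After stage 2: salt = 97,410,000 + 30,300,000×5.2 = 254,970,000; volume = 97,400,000 m³; S = 2.618 g/kg
After stage 3: salt = 254,970,000 + 22,700,000×29.6 = 926,890,000; volume = 120,100,000 m³
S = 926,890,000 / 120,100,000 = 7.7177 g/kg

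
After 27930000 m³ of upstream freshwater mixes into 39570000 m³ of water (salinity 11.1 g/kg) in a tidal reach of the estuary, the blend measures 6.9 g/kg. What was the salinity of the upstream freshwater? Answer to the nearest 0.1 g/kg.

0.9 g/kg

Salt balance: 39,570,000×11.1 + 27,930,000×S = 67,500,000×6.9
439,227,000 + 27,930,000·S = 465,750,000
S = (465,750,000 − 439,227,000) / 27,930,000 = 0.9496 g/kg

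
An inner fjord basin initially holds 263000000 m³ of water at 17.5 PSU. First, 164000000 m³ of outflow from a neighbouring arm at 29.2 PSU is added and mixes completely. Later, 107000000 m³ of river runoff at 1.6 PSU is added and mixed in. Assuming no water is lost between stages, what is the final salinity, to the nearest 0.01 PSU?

Weighted by volume,
Initial salt = 263,000,000×17.5 = 4,602,500,000
After stage 1: salt = 4,602,500,000 + 164,000,000×29.2 = 9,391,300,000; volume = 427,000,000 m³; S = 21.994 PSU
After stage 2: salt = 9,391,300,000 + 107,000,000×1.6 = 9,562,500,000; volume = 534,000,000 m³
S = 9,562,500,000 / 534,000,000 = 17.9073 PSU

17.91 PSU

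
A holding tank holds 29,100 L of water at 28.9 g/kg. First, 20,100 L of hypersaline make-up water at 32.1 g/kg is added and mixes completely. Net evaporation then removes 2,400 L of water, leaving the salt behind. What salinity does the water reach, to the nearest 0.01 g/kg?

31.76 g/kg

After mixing: salt = 29,100×28.9 + 20,100×32.1 = 1,486,200; volume = 49,200 L
After evaporation: salt unchanged = 1,486,200; volume = 49,200 − 2,400 = 46,800 L
S = 1,486,200 / 46,800 = 31.7564 g/kg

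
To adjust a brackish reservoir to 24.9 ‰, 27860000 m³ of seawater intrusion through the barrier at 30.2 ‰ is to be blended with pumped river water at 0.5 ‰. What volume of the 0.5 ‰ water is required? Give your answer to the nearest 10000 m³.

Salt balance: 27,860,000×30.2 + V×0.5 = (27,860,000+V)×24.9
841,372,000 + 0.5V = 693,714,000 + 24.9V
147,658,000 = 24.4V
V = 6,051,557.38 m³

6050000 m³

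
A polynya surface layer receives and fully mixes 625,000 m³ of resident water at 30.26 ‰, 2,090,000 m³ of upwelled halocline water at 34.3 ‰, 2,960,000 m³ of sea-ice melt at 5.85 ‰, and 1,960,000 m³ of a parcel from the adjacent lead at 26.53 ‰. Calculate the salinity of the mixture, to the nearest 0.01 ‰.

Conserving salt mass:
salt = 625,000×30.26 + 2,090,000×34.3 + 2,960,000×5.85 + 1,960,000×26.53 = 18,912,500 + 71,687,000 + 17,316,000 + 51,998,800 = 159,914,300
volume = 625,000 + 2,090,000 + 2,960,000 + 1,960,000 = 7,635,000 m³
S = 159,914,300 / 7,635,000 = 20.9449 ‰

20.94 ‰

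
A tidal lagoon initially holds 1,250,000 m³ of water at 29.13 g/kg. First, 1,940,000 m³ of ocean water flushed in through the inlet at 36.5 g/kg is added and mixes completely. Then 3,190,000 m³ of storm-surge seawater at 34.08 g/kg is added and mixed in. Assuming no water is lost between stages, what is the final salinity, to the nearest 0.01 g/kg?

33.85 g/kg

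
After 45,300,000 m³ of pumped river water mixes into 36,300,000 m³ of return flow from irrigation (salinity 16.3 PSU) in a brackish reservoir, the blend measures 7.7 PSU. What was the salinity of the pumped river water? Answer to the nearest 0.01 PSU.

0.81 PSU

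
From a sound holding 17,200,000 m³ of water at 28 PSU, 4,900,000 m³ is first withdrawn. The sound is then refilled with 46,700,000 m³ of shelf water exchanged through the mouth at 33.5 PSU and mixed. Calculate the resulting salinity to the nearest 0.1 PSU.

32.4 PSU

Remaining after removal: 12,300,000 m³ at 28 PSU (salt = 344,400,000)
After addition: salt = 344,400,000 + 46,700,000×33.5 = 1,908,850,000; volume = 59,000,000 m³
S = 1,908,850,000 / 59,000,000 = 32.3534 PSU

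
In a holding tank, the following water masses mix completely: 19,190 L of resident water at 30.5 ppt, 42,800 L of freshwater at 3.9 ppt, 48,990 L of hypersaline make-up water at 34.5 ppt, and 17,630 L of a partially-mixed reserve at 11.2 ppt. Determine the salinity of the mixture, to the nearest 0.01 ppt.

20.53 ppt

Salt balance:
salt = 19,190×30.5 + 42,800×3.9 + 48,990×34.5 + 17,630×11.2 = 585,295 + 166,920 + 1,690,155 + 197,456 = 2,639,826
volume = 19,190 + 42,800 + 48,990 + 17,630 = 128,610 L
S = 2,639,826 / 128,610 = 20.5258 ppt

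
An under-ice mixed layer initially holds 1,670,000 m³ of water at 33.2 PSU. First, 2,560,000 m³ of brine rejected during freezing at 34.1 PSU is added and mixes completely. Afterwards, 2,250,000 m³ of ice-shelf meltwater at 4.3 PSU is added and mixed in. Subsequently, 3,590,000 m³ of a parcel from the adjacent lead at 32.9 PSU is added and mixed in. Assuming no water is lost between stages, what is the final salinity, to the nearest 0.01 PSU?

26.86 PSU

Weighted by volume,
Initial salt = 1,670,000×33.2 = 55,444,000
After stage 1: salt = 55,444,000 + 2,560,000×34.1 = 142,740,000; volume = 4,230,000 m³; S = 33.745 PSU
After stage 2: salt = 142,740,000 + 2,250,000×4.3 = 152,415,000; volume = 6,480,000 m³; S = 23.521 PSU
After stage 3: salt = 152,415,000 + 3,590,000×32.9 = 270,526,000; volume = 10,070,000 m³
S = 270,526,000 / 10,070,000 = 26.8645 PSU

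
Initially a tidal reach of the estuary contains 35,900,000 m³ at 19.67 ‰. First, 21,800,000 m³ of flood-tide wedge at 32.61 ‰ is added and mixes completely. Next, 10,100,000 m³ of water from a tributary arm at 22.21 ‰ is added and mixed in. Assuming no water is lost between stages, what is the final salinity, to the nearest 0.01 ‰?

Weighted by volume,
Initial salt = 35,900,000×19.67 = 706,153,000
After stage 1: salt = 706,153,000 + 21,800,000×32.61 = 1,417,051,000; volume = 57,700,000 m³; S = 24.559 ‰
After stage 2: salt = 1,417,051,000 + 10,100,000×22.21 = 1,641,372,000; volume = 67,800,000 m³
S = 1,641,372,000 / 67,800,000 = 24.209 ‰

24.21 ‰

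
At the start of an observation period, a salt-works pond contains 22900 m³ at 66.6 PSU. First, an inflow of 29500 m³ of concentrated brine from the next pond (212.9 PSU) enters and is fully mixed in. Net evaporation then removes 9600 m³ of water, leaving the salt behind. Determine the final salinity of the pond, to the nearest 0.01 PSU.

182.38 PSU

After mixing: salt = 22,900×66.6 + 29,500×212.9 = 7,805,690; volume = 52,400 m³
After evaporation: salt unchanged = 7,805,690; volume = 52,400 − 9,600 = 42,800 m³
S = 7,805,690 / 42,800 = 182.3759 PSU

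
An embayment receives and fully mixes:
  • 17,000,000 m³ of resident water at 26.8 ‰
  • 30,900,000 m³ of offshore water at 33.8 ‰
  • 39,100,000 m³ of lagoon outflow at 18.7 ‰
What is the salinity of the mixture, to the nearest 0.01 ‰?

25.65 ‰

By conservation of dissolved salt,
salt = 17,000,000×26.8 + 30,900,000×33.8 + 39,100,000×18.7 = 455,600,000 + 1,044,420,000 + 731,170,000 = 2,231,190,000
volume = 17,000,000 + 30,900,000 + 39,100,000 = 87,000,000 m³
S = 2,231,190,000 / 87,000,000 = 25.6459 ‰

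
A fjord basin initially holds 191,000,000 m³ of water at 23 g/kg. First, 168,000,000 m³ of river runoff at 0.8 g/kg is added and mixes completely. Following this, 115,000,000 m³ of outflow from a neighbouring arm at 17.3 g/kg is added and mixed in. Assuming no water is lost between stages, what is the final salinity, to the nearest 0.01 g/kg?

Salt balance:
Initial salt = 191,000,000×23 = 4,393,000,000
After stage 1: salt = 4,393,000,000 + 168,000,000×0.8 = 4,527,400,000; volume = 359,000,000 m³; S = 12.611 g/kg
After stage 2: salt = 4,527,400,000 + 115,000,000×17.3 = 6,516,900,000; volume = 474,000,000 m³
S = 6,516,900,000 / 474,000,000 = 13.7487 g/kg

13.75 g/kg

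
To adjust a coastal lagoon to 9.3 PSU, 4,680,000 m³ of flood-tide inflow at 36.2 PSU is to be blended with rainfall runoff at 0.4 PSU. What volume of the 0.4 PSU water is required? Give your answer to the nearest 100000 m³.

14100000 m³

Salt balance: 4,680,000×36.2 + V×0.4 = (4,680,000+V)×9.3
169,416,000 + 0.4V = 43,524,000 + 9.3V
125,892,000 = 8.9V
V = 14,145,168.54 m³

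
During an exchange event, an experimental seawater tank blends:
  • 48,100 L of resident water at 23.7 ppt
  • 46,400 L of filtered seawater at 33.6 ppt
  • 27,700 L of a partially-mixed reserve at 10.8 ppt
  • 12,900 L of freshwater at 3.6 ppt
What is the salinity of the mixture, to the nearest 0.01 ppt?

Weighted by volume,
salt = 48,100×23.7 + 46,400×33.6 + 27,700×10.8 + 12,900×3.6 = 1,139,970 + 1,559,040 + 299,160 + 46,440 = 3,044,610
volume = 48,100 + 46,400 + 27,700 + 12,900 = 135,100 L
S = 3,044,610 / 135,100 = 22.536 ppt

22.54 ppt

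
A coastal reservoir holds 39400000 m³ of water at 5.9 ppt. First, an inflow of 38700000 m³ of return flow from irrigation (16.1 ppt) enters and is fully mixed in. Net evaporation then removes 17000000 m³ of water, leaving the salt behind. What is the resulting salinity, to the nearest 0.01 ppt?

14.00 ppt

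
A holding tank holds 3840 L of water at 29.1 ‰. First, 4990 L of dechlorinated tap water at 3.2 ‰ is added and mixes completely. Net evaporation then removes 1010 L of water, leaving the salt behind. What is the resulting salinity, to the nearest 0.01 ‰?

16.33 ‰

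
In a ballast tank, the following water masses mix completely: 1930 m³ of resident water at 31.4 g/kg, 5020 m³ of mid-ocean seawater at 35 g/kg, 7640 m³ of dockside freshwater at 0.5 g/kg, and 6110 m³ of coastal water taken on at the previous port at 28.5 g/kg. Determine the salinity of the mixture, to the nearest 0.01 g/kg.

Conserving salt mass:
salt = 1,930×31.4 + 5,020×35 + 7,640×0.5 + 6,110×28.5 = 60,602 + 175,700 + 3,820 + 174,135 = 414,257
volume = 1,930 + 5,020 + 7,640 + 6,110 = 20,700 m³
S = 414,257 / 20,700 = 20.0124 g/kg

20.01 g/kg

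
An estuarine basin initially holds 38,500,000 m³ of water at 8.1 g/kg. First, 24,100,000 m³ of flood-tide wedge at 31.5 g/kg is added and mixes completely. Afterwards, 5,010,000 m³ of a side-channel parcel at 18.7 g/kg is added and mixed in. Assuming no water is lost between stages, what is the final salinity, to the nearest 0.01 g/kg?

Weighted by volume,
Initial salt = 38,500,000×8.1 = 311,850,000
After stage 1: salt = 311,850,000 + 24,100,000×31.5 = 1,071,000,000; volume = 62,600,000 m³; S = 17.109 g/kg
After stage 2: salt = 1,071,000,000 + 5,010,000×18.7 = 1,164,687,000; volume = 67,610,000 m³
S = 1,164,687,000 / 67,610,000 = 17.2265 g/kg

17.23 g/kg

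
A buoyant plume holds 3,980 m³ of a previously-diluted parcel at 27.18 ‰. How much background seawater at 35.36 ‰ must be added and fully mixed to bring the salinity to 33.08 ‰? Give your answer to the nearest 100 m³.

10300 m³

Salt balance: 3,980×27.18 + V×35.36 = (3,980+V)×33.08
108,176.4 + 35.36V = 131,658.4 + 33.08V
23,482 = 2.28V
V = 10,299.12 m³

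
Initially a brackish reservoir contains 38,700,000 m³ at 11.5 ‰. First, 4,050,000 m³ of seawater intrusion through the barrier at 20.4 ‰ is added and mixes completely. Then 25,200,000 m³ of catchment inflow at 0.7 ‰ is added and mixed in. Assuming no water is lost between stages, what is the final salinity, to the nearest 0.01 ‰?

Total salt / total volume:
Initial salt = 38,700,000×11.5 = 445,050,000
After stage 1: salt = 445,050,000 + 4,050,000×20.4 = 527,670,000; volume = 42,750,000 m³; S = 12.343 ‰
After stage 2: salt = 527,670,000 + 25,200,000×0.7 = 545,310,000; volume = 67,950,000 m³
S = 545,310,000 / 67,950,000 = 8.0252 ‰

8.03 ‰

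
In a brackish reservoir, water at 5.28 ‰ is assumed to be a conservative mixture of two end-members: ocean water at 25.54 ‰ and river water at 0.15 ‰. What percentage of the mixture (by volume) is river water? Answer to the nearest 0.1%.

79.8%

Let f be the freshwater fraction. Salt balance per unit volume:
f×0.15 + (1−f)×25.54 = 5.28
f = (25.54 − 5.28) / (25.54 − 0.15) = 20.26/25.39 = 0.798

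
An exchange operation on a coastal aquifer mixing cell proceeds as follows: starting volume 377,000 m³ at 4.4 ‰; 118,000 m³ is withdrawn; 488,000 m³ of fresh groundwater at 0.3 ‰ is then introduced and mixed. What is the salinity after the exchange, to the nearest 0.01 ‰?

1.72 ‰

Remaining after removal: 259,000 m³ at 4.4 ‰ (salt = 1,139,600)
After addition: salt = 1,139,600 + 488,000×0.3 = 1,286,000; volume = 747,000 m³
S = 1,286,000 / 747,000 = 1.7216 ‰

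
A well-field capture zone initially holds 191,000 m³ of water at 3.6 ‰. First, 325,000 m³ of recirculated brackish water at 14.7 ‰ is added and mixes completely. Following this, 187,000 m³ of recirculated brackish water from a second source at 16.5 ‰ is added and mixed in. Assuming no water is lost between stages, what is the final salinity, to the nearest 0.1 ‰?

Salt balance:
Initial salt = 191,000×3.6 = 687,600
After stage 1: salt = 687,600 + 325,000×14.7 = 5,465,100; volume = 516,000 m³; S = 10.591 ‰
After stage 2: salt = 5,465,100 + 187,000×16.5 = 8,550,600; volume = 703,000 m³
S = 8,550,600 / 703,000 = 12.163 ‰

12.2 ‰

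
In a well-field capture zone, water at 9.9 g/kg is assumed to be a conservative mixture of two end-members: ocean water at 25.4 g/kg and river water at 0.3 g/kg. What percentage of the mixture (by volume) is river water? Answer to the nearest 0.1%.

61.8%

Let f be the freshwater fraction. Salt balance per unit volume:
f×0.3 + (1−f)×25.4 = 9.9
f = (25.4 − 9.9) / (25.4 − 0.3) = 15.5/25.1 = 0.6175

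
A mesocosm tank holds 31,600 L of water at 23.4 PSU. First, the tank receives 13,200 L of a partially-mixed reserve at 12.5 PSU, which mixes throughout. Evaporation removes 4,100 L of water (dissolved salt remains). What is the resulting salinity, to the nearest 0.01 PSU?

After mixing: salt = 31,600×23.4 + 13,200×12.5 = 904,440; volume = 44,800 L
After evaporation: salt unchanged = 904,440; volume = 44,800 − 4,100 = 40,700 L
S = 904,440 / 40,700 = 22.2221 PSU

22.22 PSU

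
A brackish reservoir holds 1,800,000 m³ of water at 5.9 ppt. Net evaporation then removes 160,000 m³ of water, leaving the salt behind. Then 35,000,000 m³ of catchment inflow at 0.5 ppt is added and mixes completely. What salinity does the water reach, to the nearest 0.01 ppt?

0.77 ppt

After evaporation: salt = 1,800,000×5.9 = 10,620,000; volume = 1,800,000 − 160,000 = 1,640,000 m³
After mixing: salt = 10,620,000 + 35,000,000×0.5 = 28,120,000; volume = 1,640,000 + 35,000,000 = 36,640,000 m³
S = 28,120,000 / 36,640,000 = 0.7675 ppt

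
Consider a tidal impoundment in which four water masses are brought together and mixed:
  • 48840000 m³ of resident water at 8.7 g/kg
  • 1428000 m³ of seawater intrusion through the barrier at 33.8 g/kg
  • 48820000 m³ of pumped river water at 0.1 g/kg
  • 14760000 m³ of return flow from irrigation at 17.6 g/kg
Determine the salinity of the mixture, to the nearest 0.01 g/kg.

By conservation of dissolved salt,
salt = 48,840,000×8.7 + 1,428,000×33.8 + 48,820,000×0.1 + 14,760,000×17.6 = 424,908,000 + 48,266,400 + 4,882,000 + 259,776,000 = 737,832,400
volume = 48,840,000 + 1,428,000 + 48,820,000 + 14,760,000 = 113,848,000 m³
S = 737,832,400 / 113,848,000 = 6.4809 g/kg

6.48 g/kg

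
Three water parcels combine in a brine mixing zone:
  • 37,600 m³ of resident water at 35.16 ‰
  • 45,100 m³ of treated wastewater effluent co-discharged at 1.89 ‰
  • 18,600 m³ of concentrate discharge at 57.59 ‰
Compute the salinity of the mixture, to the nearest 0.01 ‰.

24.47 ‰

Weighted by volume,
salt = 37,600×35.16 + 45,100×1.89 + 18,600×57.59 = 1,322,016 + 85,239 + 1,071,174 = 2,478,429
volume = 37,600 + 45,100 + 18,600 = 101,300 m³
S = 2,478,429 / 101,300 = 24.4662 ‰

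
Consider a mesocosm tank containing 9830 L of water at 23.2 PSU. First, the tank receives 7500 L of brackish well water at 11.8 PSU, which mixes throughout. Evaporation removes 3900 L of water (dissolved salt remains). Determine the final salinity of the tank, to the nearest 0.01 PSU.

23.57 PSU

After mixing: salt = 9,830×23.2 + 7,500×11.8 = 316,556; volume = 17,330 L
After evaporation: salt unchanged = 316,556; volume = 17,330 − 3,900 = 13,430 L
S = 316,556 / 13,430 = 23.5708 PSU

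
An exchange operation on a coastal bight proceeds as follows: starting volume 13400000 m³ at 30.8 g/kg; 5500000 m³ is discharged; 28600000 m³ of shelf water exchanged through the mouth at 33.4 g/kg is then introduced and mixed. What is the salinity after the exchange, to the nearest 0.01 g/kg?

Remaining after removal: 7,900,000 m³ at 30.8 g/kg (salt = 243,320,000)
After addition: salt = 243,320,000 + 28,600,000×33.4 = 1,198,560,000; volume = 36,500,000 m³
S = 1,198,560,000 / 36,500,000 = 32.8373 g/kg

32.84 g/kg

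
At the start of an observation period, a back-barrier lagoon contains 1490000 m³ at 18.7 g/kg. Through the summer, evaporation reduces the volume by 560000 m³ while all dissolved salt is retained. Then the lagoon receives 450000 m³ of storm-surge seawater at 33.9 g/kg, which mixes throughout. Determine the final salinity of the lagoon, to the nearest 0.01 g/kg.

31.24 g/kg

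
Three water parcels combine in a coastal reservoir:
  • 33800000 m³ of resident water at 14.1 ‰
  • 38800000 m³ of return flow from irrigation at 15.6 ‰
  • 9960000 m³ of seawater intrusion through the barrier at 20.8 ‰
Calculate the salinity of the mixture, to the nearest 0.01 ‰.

15.61 ‰

Weighted by volume,
salt = 33,800,000×14.1 + 38,800,000×15.6 + 9,960,000×20.8 = 476,580,000 + 605,280,000 + 207,168,000 = 1,289,028,000
volume = 33,800,000 + 38,800,000 + 9,960,000 = 82,560,000 m³
S = 1,289,028,000 / 82,560,000 = 15.6132 ‰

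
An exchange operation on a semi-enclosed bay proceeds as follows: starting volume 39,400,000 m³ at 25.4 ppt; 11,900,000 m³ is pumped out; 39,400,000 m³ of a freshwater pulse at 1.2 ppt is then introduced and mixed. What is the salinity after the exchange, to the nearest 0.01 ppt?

Remaining after removal: 27,500,000 m³ at 25.4 ppt (salt = 698,500,000)
After addition: salt = 698,500,000 + 39,400,000×1.2 = 745,780,000; volume = 66,900,000 m³
S = 745,780,000 / 66,900,000 = 11.1477 ppt

11.15 ppt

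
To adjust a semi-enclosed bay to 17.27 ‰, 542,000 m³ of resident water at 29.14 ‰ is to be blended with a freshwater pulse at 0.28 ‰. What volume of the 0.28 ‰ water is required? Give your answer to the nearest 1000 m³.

Salt balance: 542,000×29.14 + V×0.28 = (542,000+V)×17.27
15,793,880 + 0.28V = 9,360,340 + 17.27V
6,433,540 = 16.99V
V = 378,666.27 m³

379000 m³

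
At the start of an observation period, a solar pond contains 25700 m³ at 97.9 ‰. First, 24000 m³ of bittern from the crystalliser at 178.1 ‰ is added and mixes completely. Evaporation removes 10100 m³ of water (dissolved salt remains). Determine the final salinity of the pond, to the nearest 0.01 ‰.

171.48 ‰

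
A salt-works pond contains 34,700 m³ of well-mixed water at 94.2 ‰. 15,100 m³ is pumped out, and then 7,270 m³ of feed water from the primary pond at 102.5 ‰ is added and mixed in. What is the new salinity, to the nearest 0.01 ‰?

Remaining after removal: 19,600 m³ at 94.2 ‰ (salt = 1,846,320)
After addition: salt = 1,846,320 + 7,270×102.5 = 2,591,495; volume = 26,870 m³
S = 2,591,495 / 26,870 = 96.4457 ‰

96.45 ‰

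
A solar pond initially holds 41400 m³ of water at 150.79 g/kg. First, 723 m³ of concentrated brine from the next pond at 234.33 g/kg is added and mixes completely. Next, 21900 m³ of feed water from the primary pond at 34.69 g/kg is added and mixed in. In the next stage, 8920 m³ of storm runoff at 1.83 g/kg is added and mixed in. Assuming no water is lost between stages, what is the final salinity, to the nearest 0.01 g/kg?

98.54 g/kg

Salt balance:
Initial salt = 41,400×150.79 = 6,242,706
After stage 1: salt = 6,242,706 + 723×234.33 = 6,412,126.59; volume = 42,123 m³; S = 152.224 g/kg
After stage 2: salt = 6,412,126.59 + 21,900×34.69 = 7,171,837.59; volume = 64,023 m³; S = 112.02 g/kg
After stage 3: salt = 7,171,837.59 + 8,920×1.83 = 7,188,161.19; volume = 72,943 m³
S = 7,188,161.19 / 72,943 = 98.5449 g/kg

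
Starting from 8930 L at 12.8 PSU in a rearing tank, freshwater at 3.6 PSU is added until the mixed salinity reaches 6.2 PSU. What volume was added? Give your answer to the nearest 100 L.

Salt balance: 8,930×12.8 + V×3.6 = (8,930+V)×6.2
114,304 + 3.6V = 55,366 + 6.2V
58,938 = 2.6V
V = 22,668.46 L

22700 L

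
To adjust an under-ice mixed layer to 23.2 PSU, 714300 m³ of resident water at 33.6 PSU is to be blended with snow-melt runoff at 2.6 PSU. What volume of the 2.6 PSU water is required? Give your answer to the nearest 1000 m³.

361000 m³

Salt balance: 714,300×33.6 + V×2.6 = (714,300+V)×23.2
24,000,480 + 2.6V = 16,571,760 + 23.2V
7,428,720 = 20.6V
V = 360,617.48 m³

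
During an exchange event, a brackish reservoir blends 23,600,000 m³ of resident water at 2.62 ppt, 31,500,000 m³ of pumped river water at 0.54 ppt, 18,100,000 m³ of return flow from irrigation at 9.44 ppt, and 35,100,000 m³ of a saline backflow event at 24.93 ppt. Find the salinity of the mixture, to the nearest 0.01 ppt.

10.39 ppt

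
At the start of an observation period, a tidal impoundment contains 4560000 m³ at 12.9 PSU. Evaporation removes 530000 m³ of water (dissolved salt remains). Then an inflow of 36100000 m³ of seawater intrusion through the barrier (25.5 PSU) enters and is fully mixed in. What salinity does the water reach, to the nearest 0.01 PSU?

After evaporation: salt = 4,560,000×12.9 = 58,824,000; volume = 4,560,000 − 530,000 = 4,030,000 m³
After mixing: salt = 58,824,000 + 36,100,000×25.5 = 979,374,000; volume = 4,030,000 + 36,100,000 = 40,130,000 m³
S = 979,374,000 / 40,130,000 = 24.405 PSU

24.41 PSU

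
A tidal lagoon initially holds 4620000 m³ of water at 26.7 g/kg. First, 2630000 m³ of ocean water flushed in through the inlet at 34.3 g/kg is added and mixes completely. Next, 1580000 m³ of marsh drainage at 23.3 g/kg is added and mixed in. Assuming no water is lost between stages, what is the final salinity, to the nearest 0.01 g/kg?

28.36 g/kg

Salt balance:
Initial salt = 4,620,000×26.7 = 123,354,000
After stage 1: salt = 123,354,000 + 2,630,000×34.3 = 213,563,000; volume = 7,250,000 m³; S = 29.457 g/kg
After stage 2: salt = 213,563,000 + 1,580,000×23.3 = 250,377,000; volume = 8,830,000 m³
S = 250,377,000 / 8,830,000 = 28.3553 g/kg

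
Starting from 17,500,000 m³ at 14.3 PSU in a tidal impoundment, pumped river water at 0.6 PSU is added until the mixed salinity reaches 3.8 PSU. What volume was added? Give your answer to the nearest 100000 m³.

Salt balance: 17,500,000×14.3 + V×0.6 = (17,500,000+V)×3.8
250,250,000 + 0.6V = 66,500,000 + 3.8V
183,750,000 = 3.2V
V = 57,421,875 m³

57400000 m³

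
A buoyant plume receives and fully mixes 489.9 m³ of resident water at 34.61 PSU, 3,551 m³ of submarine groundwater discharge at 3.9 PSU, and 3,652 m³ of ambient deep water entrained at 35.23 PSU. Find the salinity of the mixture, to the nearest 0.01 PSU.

Conserving salt mass:
salt = 489.9×34.61 + 3,551×3.9 + 3,652×35.23 = 16,955.439 + 13,848.9 + 128,659.96 = 159,464.299
volume = 489.9 + 3,551 + 3,652 = 7,692.9 m³
S = 159,464.299 / 7,692.9 = 20.7288 PSU

20.73 PSU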